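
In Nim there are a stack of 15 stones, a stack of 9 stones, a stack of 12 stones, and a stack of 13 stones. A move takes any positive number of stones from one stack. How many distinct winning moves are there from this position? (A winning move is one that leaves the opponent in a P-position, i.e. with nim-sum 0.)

3

Write each in binary and XOR column by column:
  1111  (15)
  1001  (9)
  1100  (12)
  1101  (13)
  ----
  0111  (7)
The overall nim-sum is X = 7. A stack of size p has a winning move iff p XOR X < p (reduce it to p XOR X).
  15: 15 XOR 7 = 8 < 15 — winning move (to 8).
  9: 9 XOR 7 = 14 ≥ 9 — no move.
  12: 12 XOR 7 = 11 < 12 — winning move (to 11).
  13: 13 XOR 7 = 10 < 13 — winning move (to 10).
That gives 3 winning moves.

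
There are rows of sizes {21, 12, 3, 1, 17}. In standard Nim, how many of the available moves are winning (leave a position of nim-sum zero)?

Nim-sum: 21 ^ 12 ^ 3 ^ 1 ^ 17 = 10.
The overall nim-sum is X = 10. A row of size p has a winning move iff p XOR X < p (reduce it to p XOR X).
  21: 21 XOR 10 = 31 ≥ 21 — no move.
  12: 12 XOR 10 = 6 < 12 — winning move (to 6).
  3: 3 XOR 10 = 9 ≥ 3 — no move.
  1: 1 XOR 10 = 11 ≥ 1 — no move.
  17: 17 XOR 10 = 27 ≥ 17 — no move.
That gives 1 winning move.

1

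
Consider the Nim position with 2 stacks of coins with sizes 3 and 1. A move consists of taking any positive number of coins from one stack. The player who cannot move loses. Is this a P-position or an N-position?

N-position

Compute the nim-sum pairwise:
3 ⊕ 1 = 2
The nim-sum is 2 ≠ 0, so this is an N-position: the player to move can win.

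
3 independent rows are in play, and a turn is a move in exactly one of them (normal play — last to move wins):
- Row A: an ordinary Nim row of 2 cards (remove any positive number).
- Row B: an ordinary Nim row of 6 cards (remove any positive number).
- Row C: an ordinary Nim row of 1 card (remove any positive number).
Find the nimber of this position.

5

Row A is a plain Nim row of size 2, so its Grundy value is 2.
Row B is a plain Nim row of size 6, so its Grundy value is 6.
Row C is a plain Nim row of size 1, so its Grundy value is 1.
The value of a disjunctive sum is the nim-sum of the parts.
Combined value = 2 ⊕ 6 ⊕ 1 = 5.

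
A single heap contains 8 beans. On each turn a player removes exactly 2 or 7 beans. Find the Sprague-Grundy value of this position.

2

Compute g(0), g(1), … for moves {2, 7}:
g(0) = mex{} = 0
g(1) = mex{} = 0
g(2) = mex{0} = 1
g(3) = mex{0} = 1
g(4) = mex{1} = 0
g(5) = mex{1} = 0
g(6) = mex{0} = 1
g(7) = mex{0} = 1
g(8) = mex{0,1} = 2
So g(8) = 2.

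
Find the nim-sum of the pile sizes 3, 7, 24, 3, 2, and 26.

7

Compute the nim-sum pairwise:
3 ⊕ 7 = 4
4 ⊕ 24 = 28
28 ⊕ 3 = 31
31 ⊕ 2 = 29
29 ⊕ 26 = 7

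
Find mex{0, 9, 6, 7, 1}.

2

The values 0, 1 are all present; 2 is the first non-negative integer missing from the set.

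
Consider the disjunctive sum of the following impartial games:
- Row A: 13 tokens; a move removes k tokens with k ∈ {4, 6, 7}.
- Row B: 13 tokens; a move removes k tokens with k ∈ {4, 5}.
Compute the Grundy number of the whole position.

1

Build the Grundy sequence for row A with g(k) = mex{g(k−s) : s ∈ {4, 6, 7}, s ≤ k}:
g(0) = mex{} = 0
g(1) = mex{} = 0
g(2) = mex{} = 0
g(3) = mex{} = 0
g(4) = mex{0} = 1
g(5) = mex{0} = 1
g(6) = mex{0} = 1
g(7) = mex{0} = 1
g(8) = mex{0,1} = 2
g(9) = mex{0,1} = 2
g(10) = mex{0,1} = 2
g(11) = mex{1} = 0
g(12) = mex{1,2} = 0
g(13) = mex{1,2} = 0
So g(13) = 0.
For row B, compute g(0), g(1), … with moves {4, 5}:
k:     0  1  2  3  4  5  6  7  8  9 10 11 12 13
g(k):  0  0  0  0  1  1  1  1  2  0  0  0  0  1
So g(13) = 1.
By the Sprague-Grundy theorem, the Grundy value of a sum of independent games is the XOR of the component values.
Combined value = 0 ⊕ 1 = 1.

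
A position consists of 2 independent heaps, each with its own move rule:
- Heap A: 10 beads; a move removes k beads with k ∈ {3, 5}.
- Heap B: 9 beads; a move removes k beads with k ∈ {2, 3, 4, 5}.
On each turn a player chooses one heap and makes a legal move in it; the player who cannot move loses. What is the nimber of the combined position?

For heap A, compute g(0), g(1), … with moves {3, 5}:
k:     0  1  2  3  4  5  6  7  8  9 10
g(k):  0  0  0  1  1  1  2  2  0  0  0
So g(10) = 0.
For heap B, compute g(0), g(1), … with moves {2, 3, 4, 5}:
g(0) = mex{} = 0
g(1) = mex{} = 0
g(2) = mex{0} = 1
g(3) = mex{0} = 1
g(4) = mex{0,1} = 2
g(5) = mex{0,1} = 2
g(6) = mex{0,1,2} = 3
g(7) = mex{1,2} = 0
g(8) = mex{1,2,3} = 0
g(9) = mex{0,2,3} = 1
So g(9) = 1.
The value of a disjunctive sum is the nim-sum of the parts.
Combined value = 0 XOR 1 = 1.

1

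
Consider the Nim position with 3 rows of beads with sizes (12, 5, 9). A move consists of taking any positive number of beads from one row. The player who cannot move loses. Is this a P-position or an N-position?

P-position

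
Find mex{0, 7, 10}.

1

0 is in the set but 1 is not, so the mex is 1.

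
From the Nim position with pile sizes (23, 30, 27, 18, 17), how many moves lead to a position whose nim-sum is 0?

Nim-sum: 23 ⊕ 30 ⊕ 27 ⊕ 18 ⊕ 17 = 17.
The overall nim-sum is X = 17. A pile of size p has a winning move iff p XOR X < p (reduce it to p XOR X).
  23: 23 XOR 17 = 6 < 23 — winning move (to 6).
  30: 30 XOR 17 = 15 < 30 — winning move (to 15).
  27: 27 XOR 17 = 10 < 27 — winning move (to 10).
  18: 18 XOR 17 = 3 < 18 — winning move (to 3).
  17: 17 XOR 17 = 0 < 17 — winning move (to 0).
That gives 5 winning moves.

5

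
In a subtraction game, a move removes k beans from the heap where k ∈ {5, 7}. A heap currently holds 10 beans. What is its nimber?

Compute g(0), g(1), … for moves {5, 7}:
k:     0  1  2  3  4  5  6  7  8  9 10
g(k):  0  0  0  0  0  1  1  1  1  1  2
So g(10) = 2.

2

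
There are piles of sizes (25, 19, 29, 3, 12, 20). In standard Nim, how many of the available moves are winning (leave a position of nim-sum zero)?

3

Nim-sum: 25 ^ 19 ^ 29 ^ 3 ^ 12 ^ 20 = 12.
The overall nim-sum is X = 12. A pile of size p has a winning move iff p XOR X < p (reduce it to p XOR X).
  25: 25 XOR 12 = 21 < 25 — winning move (to 21).
  19: 19 XOR 12 = 31 ≥ 19 — no move.
  29: 29 XOR 12 = 17 < 29 — winning move (to 17).
  3: 3 XOR 12 = 15 ≥ 3 — no move.
  12: 12 XOR 12 = 0 < 12 — winning move (to 0).
  20: 20 XOR 12 = 24 ≥ 20 — no move.
That gives 3 winning moves.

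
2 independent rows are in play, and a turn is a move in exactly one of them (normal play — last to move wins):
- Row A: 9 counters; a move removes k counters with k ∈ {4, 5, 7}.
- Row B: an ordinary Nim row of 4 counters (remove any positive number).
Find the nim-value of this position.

Grundy values for row A (subtraction set {4, 5, 7}):
g(0) = mex{} = 0
g(1) = mex{} = 0
g(2) = mex{} = 0
g(3) = mex{} = 0
g(4) = mex{0} = 1
g(5) = mex{0} = 1
g(6) = mex{0} = 1
g(7) = mex{0} = 1
g(8) = mex{0,1} = 2
g(9) = mex{0,1} = 2
So g(9) = 2.
Row B is a plain Nim row of size 4, so its Grundy value is 4.
By the Sprague-Grundy theorem, the Grundy value of a sum of independent games is the XOR of the component values.
Combined value = 2 ⊕ 4 = 6.

6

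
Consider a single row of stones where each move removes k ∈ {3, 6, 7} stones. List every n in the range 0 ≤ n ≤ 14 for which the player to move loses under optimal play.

Grundy values for subtraction set {3, 6, 7}:
g(0) = mex{} = 0
g(1) = mex{} = 0
g(2) = mex{} = 0
g(3) = mex{0} = 1
g(4) = mex{0} = 1
g(5) = mex{0} = 1
g(6) = mex{0,1} = 2
g(7) = mex{0,1} = 2
g(8) = mex{0,1} = 2
g(9) = mex{0,1,2} = 3
g(10) = mex{1,2} = 0
g(11) = mex{1,2} = 0
g(12) = mex{1,2,3} = 0
g(13) = mex{0,2} = 1
g(14) = mex{0,2} = 1
The P-positions (g = 0) in 0..14 are 0, 1, 2, 10, 11, 12.

0, 1, 2, 10, 11, 12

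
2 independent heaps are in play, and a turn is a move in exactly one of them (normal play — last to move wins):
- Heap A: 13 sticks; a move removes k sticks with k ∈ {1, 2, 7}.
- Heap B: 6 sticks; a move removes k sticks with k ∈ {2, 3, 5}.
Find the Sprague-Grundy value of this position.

2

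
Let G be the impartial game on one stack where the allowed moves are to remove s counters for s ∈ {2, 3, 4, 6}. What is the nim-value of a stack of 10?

Grundy values for subtraction set {2, 3, 4, 6}:
g(0) = mex{} = 0
g(1) = mex{} = 0
g(2) = mex{0} = 1
g(3) = mex{0} = 1
g(4) = mex{0,1} = 2
g(5) = mex{0,1} = 2
g(6) = mex{0,1,2} = 3
g(7) = mex{0,1,2} = 3
g(8) = mex{1,2,3} = 0
g(9) = mex{1,2,3} = 0
g(10) = mex{0,2,3} = 1
So g(10) = 1.

1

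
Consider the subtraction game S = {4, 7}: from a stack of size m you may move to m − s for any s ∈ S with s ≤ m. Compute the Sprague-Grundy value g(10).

Build the Grundy sequence with g(k) = mex{g(k−s) : s ∈ {4, 7}, s ≤ k}:
k:     0  1  2  3  4  5  6  7  8  9 10
g(k):  0  0  0  0  1  1  1  1  2  2  2
So g(10) = 2.

2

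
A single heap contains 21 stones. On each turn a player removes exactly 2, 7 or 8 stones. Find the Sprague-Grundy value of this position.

Build the Grundy sequence with g(k) = mex{g(k−s) : s ∈ {2, 7, 8}, s ≤ k}:
k:     0  1  2  3  4  5  6  7  8  9 10 11 12 13 14 15 16 17 18 19 20 21
g(k):  0  0  1  1  0  0  1  1  2  2  0  3  1  2  0  0  1  1  2  0  0  1
So g(21) = 1.

1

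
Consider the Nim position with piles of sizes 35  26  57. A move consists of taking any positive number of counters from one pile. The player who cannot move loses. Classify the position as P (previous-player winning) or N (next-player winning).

P-position

In binary:
  100011  (35)
  011010  (26)
  111001  (57)
  ------
  000000  (0)
The nim-sum is 0, so this is a P-position: the player to move is in a losing position under optimal play.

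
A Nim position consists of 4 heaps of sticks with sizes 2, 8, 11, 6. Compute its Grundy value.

7

In binary:
  0010  (2)
  1000  (8)
  1011  (11)
  0110  (6)
  ----
  0111  (7)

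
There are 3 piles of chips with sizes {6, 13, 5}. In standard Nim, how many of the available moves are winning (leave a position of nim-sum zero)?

Compute the nim-sum pairwise:
6 ⊕ 13 = 11
11 ⊕ 5 = 14
The overall nim-sum is X = 14. A pile of size p has a winning move iff p XOR X < p (reduce it to p XOR X).
  6: 6 XOR 14 = 8 ≥ 6 — no move.
  13: 13 XOR 14 = 3 < 13 — winning move (to 3).
  5: 5 XOR 14 = 11 ≥ 5 — no move.
That gives 1 winning move.

1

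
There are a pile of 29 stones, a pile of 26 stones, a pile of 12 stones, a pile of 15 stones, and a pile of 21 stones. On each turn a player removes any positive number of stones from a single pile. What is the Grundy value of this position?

17

In binary:
  11101  (29)
  11010  (26)
  01100  (12)
  01111  (15)
  10101  (21)
  -----
  10001  (17)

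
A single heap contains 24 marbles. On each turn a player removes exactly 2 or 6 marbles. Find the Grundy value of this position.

Compute g(0), g(1), … for moves {2, 6}:
k:     0  1  2  3  4  5  6  7  8  9 10 11 12 13 14 15 16 17 18 19 20 21 22 23 24
g(k):  0  0  1  1  0  0  1  1  0  0  1  1  0  0  1  1  0  0  1  1  0  0  1  1  0
So g(24) = 0.

0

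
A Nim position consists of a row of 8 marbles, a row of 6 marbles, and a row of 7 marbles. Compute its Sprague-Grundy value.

Nim-sum: 8 XOR 6 XOR 7 = 9.

9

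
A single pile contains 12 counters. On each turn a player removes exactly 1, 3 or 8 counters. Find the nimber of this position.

Compute g(0), g(1), … for moves {1, 3, 8}:
g(0) = mex{} = 0
g(1) = mex{0} = 1
g(2) = mex{1} = 0
g(3) = mex{0} = 1
g(4) = mex{1} = 0
g(5) = mex{0} = 1
g(6) = mex{1} = 0
g(7) = mex{0} = 1
g(8) = mex{0,1} = 2
g(9) = mex{0,1,2} = 3
g(10) = mex{0,1,3} = 2
g(11) = mex{1,2} = 0
g(12) = mex{0,3} = 1
So g(12) = 1.

1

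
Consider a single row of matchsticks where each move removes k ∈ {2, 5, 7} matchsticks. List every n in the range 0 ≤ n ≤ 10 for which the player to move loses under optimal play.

0, 1, 4, 10

Compute g(0), g(1), … for moves {2, 5, 7}:
g(0) = mex{} = 0
g(1) = mex{} = 0
g(2) = mex{0} = 1
g(3) = mex{0} = 1
g(4) = mex{1} = 0
g(5) = mex{0,1} = 2
g(6) = mex{0} = 1
g(7) = mex{0,1,2} = 3
g(8) = mex{0,1} = 2
g(9) = mex{0,1,3} = 2
g(10) = mex{1,2} = 0
The P-positions (g = 0) in 0..10 are 0, 1, 4, 10.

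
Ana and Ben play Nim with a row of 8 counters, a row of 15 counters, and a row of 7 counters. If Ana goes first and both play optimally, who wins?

Nim-sum: 8 ^ 15 ^ 7 = 0.
The nim-sum is 0, so this is a P-position: the player to move is in a losing position under optimal play; Ana is about to move from it and so loses — Ben wins.

Ben wins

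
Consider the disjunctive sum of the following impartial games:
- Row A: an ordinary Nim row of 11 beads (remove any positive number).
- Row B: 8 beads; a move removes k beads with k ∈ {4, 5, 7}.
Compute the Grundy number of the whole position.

9

Row A is a plain Nim row of size 11, so its Grundy value is 11.
For row B, compute g(0), g(1), … with moves {4, 5, 7}:
g(0) = mex{} = 0
g(1) = mex{} = 0
g(2) = mex{} = 0
g(3) = mex{} = 0
g(4) = mex{0} = 1
g(5) = mex{0} = 1
g(6) = mex{0} = 1
g(7) = mex{0} = 1
g(8) = mex{0,1} = 2
So g(8) = 2.
By the Sprague-Grundy theorem, the Grundy value of a sum of independent games is the XOR of the component values.
Combined value = 11 XOR 2 = 9.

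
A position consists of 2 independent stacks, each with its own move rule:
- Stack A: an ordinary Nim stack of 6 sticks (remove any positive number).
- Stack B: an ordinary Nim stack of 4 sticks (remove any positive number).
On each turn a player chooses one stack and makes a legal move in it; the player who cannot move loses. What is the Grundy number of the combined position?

2

Stack A is a plain Nim stack of size 6, so its Grundy value is 6.
Stack B is a plain Nim stack of size 4, so its Grundy value is 4.
The value of a disjunctive sum is the nim-sum of the parts.
Combined value = 6 ⊕ 4 = 2.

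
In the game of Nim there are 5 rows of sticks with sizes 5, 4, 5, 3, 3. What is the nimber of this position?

Bitwise XOR of the heap sizes:
  101  (5)
  100  (4)
  101  (5)
  011  (3)
  011  (3)
  ---
  100  (4)

4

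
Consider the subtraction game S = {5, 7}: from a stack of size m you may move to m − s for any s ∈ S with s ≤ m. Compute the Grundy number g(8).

1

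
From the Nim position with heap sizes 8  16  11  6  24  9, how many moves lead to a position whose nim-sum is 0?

1

Nim-sum: 8 ⊕ 16 ⊕ 11 ⊕ 6 ⊕ 24 ⊕ 9 = 4.
The overall nim-sum is X = 4. A heap of size p has a winning move iff p XOR X < p (reduce it to p XOR X).
  8: 8 XOR 4 = 12 ≥ 8 — no move.
  16: 16 XOR 4 = 20 ≥ 16 — no move.
  11: 11 XOR 4 = 15 ≥ 11 — no move.
  6: 6 XOR 4 = 2 < 6 — winning move (to 2).
  24: 24 XOR 4 = 28 ≥ 24 — no move.
  9: 9 XOR 4 = 13 ≥ 9 — no move.
That gives 1 winning move.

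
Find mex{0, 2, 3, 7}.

1

0 is in the set but 1 is not, so the mex is 1.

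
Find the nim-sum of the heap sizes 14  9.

7

Bitwise XOR of the heap sizes:
  1110  (14)
  1001  (9)
  ----
  0111  (7)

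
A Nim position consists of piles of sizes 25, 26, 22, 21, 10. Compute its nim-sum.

10

Nim-sum: 25 ⊕ 26 ⊕ 22 ⊕ 21 ⊕ 10 = 10.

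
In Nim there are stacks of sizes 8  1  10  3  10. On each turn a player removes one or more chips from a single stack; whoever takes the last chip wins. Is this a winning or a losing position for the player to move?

Winning position

Write each in binary and XOR column by column:
  1000  (8)
  0001  (1)
  1010  (10)
  0011  (3)
  1010  (10)
  ----
  1010  (10)
The nim-sum is 10 ≠ 0, so this is an N-position: the player to move can win.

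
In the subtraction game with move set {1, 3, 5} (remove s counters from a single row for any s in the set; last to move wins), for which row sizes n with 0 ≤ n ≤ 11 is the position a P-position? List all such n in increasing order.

0, 2, 4, 6, 8, 10

Build the Grundy sequence with g(k) = mex{g(k−s) : s ∈ {1, 3, 5}, s ≤ k}:
k:     0  1  2  3  4  5  6  7  8  9 10 11
g(k):  0  1  0  1  0  1  0  1  0  1  0  1
The P-positions (g = 0) in 0..11 are 0, 2, 4, 6, 8, 10.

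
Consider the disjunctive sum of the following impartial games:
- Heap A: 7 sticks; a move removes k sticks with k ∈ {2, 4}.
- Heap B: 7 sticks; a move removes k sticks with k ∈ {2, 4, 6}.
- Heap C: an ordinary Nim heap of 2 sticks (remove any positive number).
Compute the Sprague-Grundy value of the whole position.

For heap A, compute g(0), g(1), … with moves {2, 4}:
k:     0  1  2  3  4  5  6  7
g(k):  0  0  1  1  2  2  0  0
So g(7) = 0.
Grundy values for heap B (subtraction set {2, 4, 6}):
k:     0  1  2  3  4  5  6  7
g(k):  0  0  1  1  2  2  3  3
So g(7) = 3.
Heap C is a plain Nim heap of size 2, so its Grundy value is 2.
By the Sprague-Grundy theorem, the Grundy value of a sum of independent games is the XOR of the component values.
Combined value = 0 ⊕ 3 ⊕ 2 = 1.

1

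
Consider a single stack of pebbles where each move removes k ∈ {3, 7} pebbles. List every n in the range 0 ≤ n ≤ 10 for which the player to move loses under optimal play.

0, 1, 2, 6, 10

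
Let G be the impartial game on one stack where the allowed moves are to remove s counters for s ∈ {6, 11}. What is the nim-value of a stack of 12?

2

Grundy values for subtraction set {6, 11}:
k:     0  1  2  3  4  5  6  7  8  9 10 11 12
g(k):  0  0  0  0  0  0  1  1  1  1  1  1  2
So g(12) = 2.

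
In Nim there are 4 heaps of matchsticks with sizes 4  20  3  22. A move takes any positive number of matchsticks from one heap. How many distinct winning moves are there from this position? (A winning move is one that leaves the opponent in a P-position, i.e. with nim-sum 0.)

3

Write each in binary and XOR column by column:
  00100  (4)
  10100  (20)
  00011  (3)
  10110  (22)
  -----
  00101  (5)
The overall nim-sum is X = 5. A heap of size p has a winning move iff p XOR X < p (reduce it to p XOR X).
  4: 4 XOR 5 = 1 < 4 — winning move (to 1).
  20: 20 XOR 5 = 17 < 20 — winning move (to 17).
  3: 3 XOR 5 = 6 ≥ 3 — no move.
  22: 22 XOR 5 = 19 < 22 — winning move (to 19).
That gives 3 winning moves.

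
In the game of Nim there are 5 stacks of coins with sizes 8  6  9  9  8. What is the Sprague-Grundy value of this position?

6

Compute the nim-sum pairwise:
8 ⊕ 6 = 14
14 ⊕ 9 = 7
7 ⊕ 9 = 14
14 ⊕ 8 = 6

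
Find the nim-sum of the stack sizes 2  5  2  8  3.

14

Compute the nim-sum pairwise:
2 ⊕ 5 = 7
7 ⊕ 2 = 5
5 ⊕ 8 = 13
13 ⊕ 3 = 14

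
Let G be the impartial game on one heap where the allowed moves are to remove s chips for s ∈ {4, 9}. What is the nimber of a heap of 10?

2

Compute g(0), g(1), … for moves {4, 9}:
g(0) = mex{} = 0
g(1) = mex{} = 0
g(2) = mex{} = 0
g(3) = mex{} = 0
g(4) = mex{0} = 1
g(5) = mex{0} = 1
g(6) = mex{0} = 1
g(7) = mex{0} = 1
g(8) = mex{1} = 0
g(9) = mex{0,1} = 2
g(10) = mex{0,1} = 2
So g(10) = 2.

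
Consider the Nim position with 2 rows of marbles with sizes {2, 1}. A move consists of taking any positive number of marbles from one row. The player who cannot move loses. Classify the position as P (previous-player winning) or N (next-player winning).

N-position

Compute the nim-sum pairwise:
2 ^ 1 = 3
The nim-sum is 3 ≠ 0, so this is an N-position: the player to move can win.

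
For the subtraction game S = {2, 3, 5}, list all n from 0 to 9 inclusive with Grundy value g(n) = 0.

0, 1, 7, 8

Build the Grundy sequence with g(k) = mex{g(k−s) : s ∈ {2, 3, 5}, s ≤ k}:
k:     0  1  2  3  4  5  6  7  8  9
g(k):  0  0  1  1  2  2  3  0  0  1
The P-positions (g = 0) in 0..9 are 0, 1, 7, 8.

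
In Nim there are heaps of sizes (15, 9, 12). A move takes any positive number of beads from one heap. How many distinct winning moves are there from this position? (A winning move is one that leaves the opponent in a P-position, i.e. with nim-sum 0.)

Write each in binary and XOR column by column:
  1111  (15)
  1001  (9)
  1100  (12)
  ----
  1010  (10)
The overall nim-sum is X = 10. A heap of size p has a winning move iff p XOR X < p (reduce it to p XOR X).
  15: 15 XOR 10 = 5 < 15 — winning move (to 5).
  9: 9 XOR 10 = 3 < 9 — winning move (to 3).
  12: 12 XOR 10 = 6 < 12 — winning move (to 6).
That gives 3 winning moves.

3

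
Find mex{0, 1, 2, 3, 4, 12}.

5

The values 0, 1, 2, 3, 4 are all present; 5 is the first non-negative integer missing from the set.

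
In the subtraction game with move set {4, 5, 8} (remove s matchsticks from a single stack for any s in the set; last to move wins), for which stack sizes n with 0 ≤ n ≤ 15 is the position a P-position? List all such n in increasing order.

Build the Grundy sequence with g(k) = mex{g(k−s) : s ∈ {4, 5, 8}, s ≤ k}:
k:     0  1  2  3  4  5  6  7  8  9 10 11 12 13 14 15
g(k):  0  0  0  0  1  1  1  1  2  2  2  2  0  0  0  0
The P-positions (g = 0) in 0..15 are 0, 1, 2, 3, 12, 13, 14, 15.

0, 1, 2, 3, 12, 13, 14, 15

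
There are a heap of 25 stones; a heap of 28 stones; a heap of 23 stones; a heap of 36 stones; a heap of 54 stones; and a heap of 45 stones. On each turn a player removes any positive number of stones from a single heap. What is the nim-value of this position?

Bitwise XOR of the heap sizes:
  011001  (25)
  011100  (28)
  010111  (23)
  100100  (36)
  110110  (54)
  101101  (45)
  ------
  101101  (45)

45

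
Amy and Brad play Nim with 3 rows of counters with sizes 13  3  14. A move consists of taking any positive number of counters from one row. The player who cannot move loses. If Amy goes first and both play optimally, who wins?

Compute the nim-sum pairwise:
13 XOR 3 = 14
14 XOR 14 = 0
The nim-sum is 0, so this is a P-position: the player to move is in a losing position under optimal play; Amy is about to move from it and so loses — Brad wins.

Brad wins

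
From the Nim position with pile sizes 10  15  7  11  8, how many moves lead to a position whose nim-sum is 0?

Nim-sum: 10 ⊕ 15 ⊕ 7 ⊕ 11 ⊕ 8 = 1.
The overall nim-sum is X = 1. A pile of size p has a winning move iff p XOR X < p (reduce it to p XOR X).
  10: 10 XOR 1 = 11 ≥ 10 — no move.
  15: 15 XOR 1 = 14 < 15 — winning move (to 14).
  7: 7 XOR 1 = 6 < 7 — winning move (to 6).
  11: 11 XOR 1 = 10 < 11 — winning move (to 10).
  8: 8 XOR 1 = 9 ≥ 8 — no move.
That gives 3 winning moves.

3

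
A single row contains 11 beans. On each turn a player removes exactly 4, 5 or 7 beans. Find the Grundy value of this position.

0

Build the Grundy sequence with g(k) = mex{g(k−s) : s ∈ {4, 5, 7}, s ≤ k}:
g(0) = mex{} = 0
g(1) = mex{} = 0
g(2) = mex{} = 0
g(3) = mex{} = 0
g(4) = mex{0} = 1
g(5) = mex{0} = 1
g(6) = mex{0} = 1
g(7) = mex{0} = 1
g(8) = mex{0,1} = 2
g(9) = mex{0,1} = 2
g(10) = mex{0,1} = 2
g(11) = mex{1} = 0
So g(11) = 0.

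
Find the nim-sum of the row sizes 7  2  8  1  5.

9

Nim-sum: 7 ⊕ 2 ⊕ 8 ⊕ 1 ⊕ 5 = 9.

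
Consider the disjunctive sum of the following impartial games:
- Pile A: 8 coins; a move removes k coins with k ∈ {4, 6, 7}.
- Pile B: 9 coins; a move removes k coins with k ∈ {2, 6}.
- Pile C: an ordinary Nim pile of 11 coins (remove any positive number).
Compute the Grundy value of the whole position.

9

Build the Grundy sequence for pile A with g(k) = mex{g(k−s) : s ∈ {4, 6, 7}, s ≤ k}:
k:     0  1  2  3  4  5  6  7  8
g(k):  0  0  0  0  1  1  1  1  2
So g(8) = 2.
Build the Grundy sequence for pile B with g(k) = mex{g(k−s) : s ∈ {2, 6}, s ≤ k}:
g(0) = mex{} = 0
g(1) = mex{} = 0
g(2) = mex{0} = 1
g(3) = mex{0} = 1
g(4) = mex{1} = 0
g(5) = mex{1} = 0
g(6) = mex{0} = 1
g(7) = mex{0} = 1
g(8) = mex{1} = 0
g(9) = mex{1} = 0
So g(9) = 0.
Pile C is a plain Nim pile of size 11, so its Grundy value is 11.
By the Sprague-Grundy theorem, the Grundy value of a sum of independent games is the XOR of the component values.
Combined value = 2 XOR 0 XOR 11 = 9.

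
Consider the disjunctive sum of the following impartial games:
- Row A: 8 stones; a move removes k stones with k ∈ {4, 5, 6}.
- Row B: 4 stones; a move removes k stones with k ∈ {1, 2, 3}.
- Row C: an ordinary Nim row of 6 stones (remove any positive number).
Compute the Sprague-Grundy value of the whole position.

Grundy values for row A (subtraction set {4, 5, 6}):
k:     0  1  2  3  4  5  6  7  8
g(k):  0  0  0  0  1  1  1  1  2
So g(8) = 2.
Build the Grundy sequence for row B with g(k) = mex{g(k−s) : s ∈ {1, 2, 3}, s ≤ k}:
k:     0  1  2  3  4
g(k):  0  1  2  3  0
So g(4) = 0.
Row C is a plain Nim row of size 6, so its Grundy value is 6.
The value of a disjunctive sum is the nim-sum of the parts.
Combined value = 2 XOR 0 XOR 6 = 4.

4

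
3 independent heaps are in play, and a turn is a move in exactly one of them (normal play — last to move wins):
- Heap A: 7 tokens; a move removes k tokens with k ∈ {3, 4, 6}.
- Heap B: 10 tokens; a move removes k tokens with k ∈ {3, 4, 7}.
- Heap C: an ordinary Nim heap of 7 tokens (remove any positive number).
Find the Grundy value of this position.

For heap A, compute g(0), g(1), … with moves {3, 4, 6}:
k:     0  1  2  3  4  5  6  7
g(k):  0  0  0  1  1  1  2  2
So g(7) = 2.
For heap B, compute g(0), g(1), … with moves {3, 4, 7}:
k:     0  1  2  3  4  5  6  7  8  9 10
g(k):  0  0  0  1  1  1  2  2  2  3  0
So g(10) = 0.
Heap C is a plain Nim heap of size 7, so its Grundy value is 7.
By the Sprague-Grundy theorem, the Grundy value of a sum of independent games is the XOR of the component values.
Combined value = 2 ⊕ 0 ⊕ 7 = 5.

5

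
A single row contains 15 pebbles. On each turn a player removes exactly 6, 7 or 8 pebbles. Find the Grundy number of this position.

Grundy values for subtraction set {6, 7, 8}:
k:     0  1  2  3  4  5  6  7  8  9 10 11 12 13 14 15
g(k):  0  0  0  0  0  0  1  1  1  1  1  1  2  2  0  0
So g(15) = 0.

0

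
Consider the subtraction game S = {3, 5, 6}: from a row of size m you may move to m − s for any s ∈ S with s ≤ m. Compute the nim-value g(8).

2

Build the Grundy sequence with g(k) = mex{g(k−s) : s ∈ {3, 5, 6}, s ≤ k}:
k:     0  1  2  3  4  5  6  7  8
g(k):  0  0  0  1  1  1  2  2  2
So g(8) = 2.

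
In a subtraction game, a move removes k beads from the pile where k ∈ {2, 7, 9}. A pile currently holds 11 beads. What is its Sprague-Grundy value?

3

Compute g(0), g(1), … for moves {2, 7, 9}:
g(0) = mex{} = 0
g(1) = mex{} = 0
g(2) = mex{0} = 1
g(3) = mex{0} = 1
g(4) = mex{1} = 0
g(5) = mex{1} = 0
g(6) = mex{0} = 1
g(7) = mex{0} = 1
g(8) = mex{0,1} = 2
g(9) = mex{0,1} = 2
g(10) = mex{0,1,2} = 3
g(11) = mex{0,1,2} = 3
So g(11) = 3.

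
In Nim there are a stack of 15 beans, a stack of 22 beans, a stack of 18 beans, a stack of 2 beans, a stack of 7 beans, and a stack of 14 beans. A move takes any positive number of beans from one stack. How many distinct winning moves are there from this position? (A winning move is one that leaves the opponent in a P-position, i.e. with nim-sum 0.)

0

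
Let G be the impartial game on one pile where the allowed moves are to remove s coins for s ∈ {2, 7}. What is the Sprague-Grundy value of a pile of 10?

0

Build the Grundy sequence with g(k) = mex{g(k−s) : s ∈ {2, 7}, s ≤ k}:
g(0) = mex{} = 0
g(1) = mex{} = 0
g(2) = mex{0} = 1
g(3) = mex{0} = 1
g(4) = mex{1} = 0
g(5) = mex{1} = 0
g(6) = mex{0} = 1
g(7) = mex{0} = 1
g(8) = mex{0,1} = 2
g(9) = mex{1} = 0
g(10) = mex{1,2} = 0
So g(10) = 0.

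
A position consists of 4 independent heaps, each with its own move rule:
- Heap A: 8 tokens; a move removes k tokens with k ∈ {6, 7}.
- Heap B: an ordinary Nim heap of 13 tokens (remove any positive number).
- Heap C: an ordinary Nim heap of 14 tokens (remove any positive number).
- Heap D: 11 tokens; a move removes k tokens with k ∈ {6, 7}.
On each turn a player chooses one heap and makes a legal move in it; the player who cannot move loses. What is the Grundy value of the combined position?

Build the Grundy sequence for heap A with g(k) = mex{g(k−s) : s ∈ {6, 7}, s ≤ k}:
k:     0  1  2  3  4  5  6  7  8
g(k):  0  0  0  0  0  0  1  1  1
So g(8) = 1.
Heap B is a plain Nim heap of size 13, so its Grundy value is 13.
Heap C is a plain Nim heap of size 14, so its Grundy value is 14.
Build the Grundy sequence for heap D with g(k) = mex{g(k−s) : s ∈ {6, 7}, s ≤ k}:
k:     0  1  2  3  4  5  6  7  8  9 10 11
g(k):  0  0  0  0  0  0  1  1  1  1  1  1
So g(11) = 1.
By the Sprague-Grundy theorem, the Grundy value of a sum of independent games is the XOR of the component values.
Combined value = 1 XOR 13 XOR 14 XOR 1 = 3.

3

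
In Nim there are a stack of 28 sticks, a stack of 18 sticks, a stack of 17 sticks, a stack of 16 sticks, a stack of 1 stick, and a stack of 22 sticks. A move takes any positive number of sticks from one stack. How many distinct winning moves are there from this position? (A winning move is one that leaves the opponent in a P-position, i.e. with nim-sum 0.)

In binary:
  11100  (28)
  10010  (18)
  10001  (17)
  10000  (16)
  00001  (1)
  10110  (22)
  -----
  11000  (24)
The overall nim-sum is X = 24. A stack of size p has a winning move iff p XOR X < p (reduce it to p XOR X).
  28: 28 XOR 24 = 4 < 28 — winning move (to 4).
  18: 18 XOR 24 = 10 < 18 — winning move (to 10).
  17: 17 XOR 24 = 9 < 17 — winning move (to 9).
  16: 16 XOR 24 = 8 < 16 — winning move (to 8).
  1: 1 XOR 24 = 25 ≥ 1 — no move.
  22: 22 XOR 24 = 14 < 22 — winning move (to 14).
That gives 5 winning moves.

5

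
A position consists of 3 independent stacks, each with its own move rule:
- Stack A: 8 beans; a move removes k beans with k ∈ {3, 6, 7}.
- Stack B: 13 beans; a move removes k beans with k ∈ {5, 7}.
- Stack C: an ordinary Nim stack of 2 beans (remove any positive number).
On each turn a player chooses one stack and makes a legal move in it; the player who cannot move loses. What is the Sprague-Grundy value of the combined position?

Build the Grundy sequence for stack A with g(k) = mex{g(k−s) : s ∈ {3, 6, 7}, s ≤ k}:
g(0) = mex{} = 0
g(1) = mex{} = 0
g(2) = mex{} = 0
g(3) = mex{0} = 1
g(4) = mex{0} = 1
g(5) = mex{0} = 1
g(6) = mex{0,1} = 2
g(7) = mex{0,1} = 2
g(8) = mex{0,1} = 2
So g(8) = 2.
For stack B, compute g(0), g(1), … with moves {5, 7}:
k:     0  1  2  3  4  5  6  7  8  9 10 11 12 13
g(k):  0  0  0  0  0  1  1  1  1  1  2  2  0  0
So g(13) = 0.
Stack C is a plain Nim stack of size 2, so its Grundy value is 2.
By the Sprague-Grundy theorem, the Grundy value of a sum of independent games is the XOR of the component values.
Combined value = 2 XOR 0 XOR 2 = 0.

0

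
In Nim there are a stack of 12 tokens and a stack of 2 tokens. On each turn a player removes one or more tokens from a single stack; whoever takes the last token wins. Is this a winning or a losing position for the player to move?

Winning position

Compute the nim-sum pairwise:
12 XOR 2 = 14
The nim-sum is 14 ≠ 0, so this is an N-position: the player to move can win.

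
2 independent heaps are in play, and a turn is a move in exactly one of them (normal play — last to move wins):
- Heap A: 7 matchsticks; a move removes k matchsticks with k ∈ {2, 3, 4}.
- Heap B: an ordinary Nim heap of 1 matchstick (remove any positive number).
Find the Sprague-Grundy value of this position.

For heap A, compute g(0), g(1), … with moves {2, 3, 4}:
g(0) = mex{} = 0
g(1) = mex{} = 0
g(2) = mex{0} = 1
g(3) = mex{0} = 1
g(4) = mex{0,1} = 2
g(5) = mex{0,1} = 2
g(6) = mex{1,2} = 0
g(7) = mex{1,2} = 0
So g(7) = 0.
Heap B is a plain Nim heap of size 1, so its Grundy value is 1.
The value of a disjunctive sum is the nim-sum of the parts.
Combined value = 0 ⊕ 1 = 1.

1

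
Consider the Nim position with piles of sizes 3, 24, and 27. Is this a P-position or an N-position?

P-position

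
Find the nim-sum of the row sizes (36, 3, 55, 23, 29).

Nim-sum: 36 ⊕ 3 ⊕ 55 ⊕ 23 ⊕ 29 = 26.

26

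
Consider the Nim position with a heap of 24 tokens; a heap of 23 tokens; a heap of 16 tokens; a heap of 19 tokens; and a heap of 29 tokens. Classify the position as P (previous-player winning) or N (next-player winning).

N-position

Compute the nim-sum pairwise:
24 XOR 23 = 15
15 XOR 16 = 31
31 XOR 19 = 12
12 XOR 29 = 17
The nim-sum is 17 ≠ 0, so this is an N-position: the player to move can win.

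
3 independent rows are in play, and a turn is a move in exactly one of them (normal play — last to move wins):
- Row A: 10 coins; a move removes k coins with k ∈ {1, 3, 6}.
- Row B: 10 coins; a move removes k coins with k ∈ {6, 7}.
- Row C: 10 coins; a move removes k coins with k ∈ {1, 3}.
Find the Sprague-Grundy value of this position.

0

Build the Grundy sequence for row A with g(k) = mex{g(k−s) : s ∈ {1, 3, 6}, s ≤ k}:
g(0) = mex{} = 0
g(1) = mex{0} = 1
g(2) = mex{1} = 0
g(3) = mex{0} = 1
g(4) = mex{1} = 0
g(5) = mex{0} = 1
g(6) = mex{0,1} = 2
g(7) = mex{0,1,2} = 3
g(8) = mex{0,1,3} = 2
g(9) = mex{1,2} = 0
g(10) = mex{0,3} = 1
So g(10) = 1.
Build the Grundy sequence for row B with g(k) = mex{g(k−s) : s ∈ {6, 7}, s ≤ k}:
k:     0  1  2  3  4  5  6  7  8  9 10
g(k):  0  0  0  0  0  0  1  1  1  1  1
So g(10) = 1.
Build the Grundy sequence for row C with g(k) = mex{g(k−s) : s ∈ {1, 3}, s ≤ k}:
k:     0  1  2  3  4  5  6  7  8  9 10
g(k):  0  1  0  1  0  1  0  1  0  1  0
So g(10) = 0.
By the Sprague-Grundy theorem, the Grundy value of a sum of independent games is the XOR of the component values.
Combined value = 1 ⊕ 1 ⊕ 0 = 0.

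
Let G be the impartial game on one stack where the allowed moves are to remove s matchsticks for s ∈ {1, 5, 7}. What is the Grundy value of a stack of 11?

Build the Grundy sequence with g(k) = mex{g(k−s) : s ∈ {1, 5, 7}, s ≤ k}:
k:     0  1  2  3  4  5  6  7  8  9 10 11
g(k):  0  1  0  1  0  1  0  1  0  1  0  1
So g(11) = 1.

1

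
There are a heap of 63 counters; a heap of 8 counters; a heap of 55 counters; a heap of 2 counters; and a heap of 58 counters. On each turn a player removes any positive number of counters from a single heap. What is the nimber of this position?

Write each in binary and XOR column by column:
  111111  (63)
  001000  (8)
  110111  (55)
  000010  (2)
  111010  (58)
  ------
  111000  (56)

56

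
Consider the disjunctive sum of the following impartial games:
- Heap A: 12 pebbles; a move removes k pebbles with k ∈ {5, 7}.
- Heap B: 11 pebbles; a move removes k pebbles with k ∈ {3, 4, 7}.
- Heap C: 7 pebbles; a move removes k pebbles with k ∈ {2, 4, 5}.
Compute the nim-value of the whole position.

0

For heap A, compute g(0), g(1), … with moves {5, 7}:
k:     0  1  2  3  4  5  6  7  8  9 10 11 12
g(k):  0  0  0  0  0  1  1  1  1  1  2  2  0
So g(12) = 0.
Grundy values for heap B (subtraction set {3, 4, 7}):
g(0) = mex{} = 0
g(1) = mex{} = 0
g(2) = mex{} = 0
g(3) = mex{0} = 1
g(4) = mex{0} = 1
g(5) = mex{0} = 1
g(6) = mex{0,1} = 2
g(7) = mex{0,1} = 2
g(8) = mex{0,1} = 2
g(9) = mex{0,1,2} = 3
g(10) = mex{1,2} = 0
g(11) = mex{1,2} = 0
So g(11) = 0.
For heap C, compute g(0), g(1), … with moves {2, 4, 5}:
k:     0  1  2  3  4  5  6  7
g(k):  0  0  1  1  2  2  3  0
So g(7) = 0.
By the Sprague-Grundy theorem, the Grundy value of a sum of independent games is the XOR of the component values.
Combined value = 0 ⊕ 0 ⊕ 0 = 0.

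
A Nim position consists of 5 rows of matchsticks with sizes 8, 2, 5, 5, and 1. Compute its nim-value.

11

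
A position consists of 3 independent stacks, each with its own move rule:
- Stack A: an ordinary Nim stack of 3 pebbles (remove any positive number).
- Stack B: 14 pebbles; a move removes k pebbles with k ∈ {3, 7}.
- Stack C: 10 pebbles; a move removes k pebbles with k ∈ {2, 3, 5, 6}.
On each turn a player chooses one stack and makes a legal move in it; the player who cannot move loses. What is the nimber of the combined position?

Stack A is a plain Nim stack of size 3, so its Grundy value is 3.
Build the Grundy sequence for stack B with g(k) = mex{g(k−s) : s ∈ {3, 7}, s ≤ k}:
k:     0  1  2  3  4  5  6  7  8  9 10 11 12 13 14
g(k):  0  0  0  1  1  1  0  2  2  1  0  0  0  1  1
So g(14) = 1.
Grundy values for stack C (subtraction set {2, 3, 5, 6}):
k:     0  1  2  3  4  5  6  7  8  9 10
g(k):  0  0  1  1  2  2  3  3  0  0  1
So g(10) = 1.
The value of a disjunctive sum is the nim-sum of the parts.
Combined value = 3 ⊕ 1 ⊕ 1 = 3.

3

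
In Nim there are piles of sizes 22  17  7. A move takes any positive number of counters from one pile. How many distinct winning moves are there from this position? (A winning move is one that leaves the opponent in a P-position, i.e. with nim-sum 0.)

Bitwise XOR of the heap sizes:
  10110  (22)
  10001  (17)
  00111  (7)
  -----
  00000  (0)
The nim-sum is already 0, so every move leaves a nonzero nim-sum — there are no winning moves.

0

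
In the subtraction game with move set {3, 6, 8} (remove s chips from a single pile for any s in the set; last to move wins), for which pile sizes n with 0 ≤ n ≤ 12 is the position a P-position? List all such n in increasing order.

0, 1, 2, 11, 12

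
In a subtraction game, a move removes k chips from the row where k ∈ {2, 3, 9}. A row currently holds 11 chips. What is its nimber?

Build the Grundy sequence with g(k) = mex{g(k−s) : s ∈ {2, 3, 9}, s ≤ k}:
k:     0  1  2  3  4  5  6  7  8  9 10 11
g(k):  0  0  1  1  2  0  0  1  1  2  2  0
So g(11) = 0.

0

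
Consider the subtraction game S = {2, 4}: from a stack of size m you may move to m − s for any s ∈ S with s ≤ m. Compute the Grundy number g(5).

Compute g(0), g(1), … for moves {2, 4}:
g(0) = mex{} = 0
g(1) = mex{} = 0
g(2) = mex{0} = 1
g(3) = mex{0} = 1
g(4) = mex{0,1} = 2
g(5) = mex{0,1} = 2
So g(5) = 2.

2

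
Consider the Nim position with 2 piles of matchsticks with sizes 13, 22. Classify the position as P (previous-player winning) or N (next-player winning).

N-position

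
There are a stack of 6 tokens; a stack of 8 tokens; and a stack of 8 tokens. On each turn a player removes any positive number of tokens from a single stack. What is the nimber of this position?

6

Compute the nim-sum pairwise:
6 ^ 8 = 14
14 ^ 8 = 6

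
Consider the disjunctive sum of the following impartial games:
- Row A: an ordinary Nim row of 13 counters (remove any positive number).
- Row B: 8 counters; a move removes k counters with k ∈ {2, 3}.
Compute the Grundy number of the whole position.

12

Row A is a plain Nim row of size 13, so its Grundy value is 13.
For row B, compute g(0), g(1), … with moves {2, 3}:
k:     0  1  2  3  4  5  6  7  8
g(k):  0  0  1  1  2  0  0  1  1
So g(8) = 1.
The value of a disjunctive sum is the nim-sum of the parts.
Combined value = 13 ⊕ 1 = 12.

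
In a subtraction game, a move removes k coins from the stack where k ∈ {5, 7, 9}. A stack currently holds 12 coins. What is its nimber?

Compute g(0), g(1), … for moves {5, 7, 9}:
g(0) = mex{} = 0
g(1) = mex{} = 0
g(2) = mex{} = 0
g(3) = mex{} = 0
g(4) = mex{} = 0
g(5) = mex{0} = 1
g(6) = mex{0} = 1
g(7) = mex{0} = 1
g(8) = mex{0} = 1
g(9) = mex{0} = 1
g(10) = mex{0,1} = 2
g(11) = mex{0,1} = 2
g(12) = mex{0,1} = 2
So g(12) = 2.

2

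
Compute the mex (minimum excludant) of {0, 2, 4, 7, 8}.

1

0 is in the set but 1 is not, so the mex is 1.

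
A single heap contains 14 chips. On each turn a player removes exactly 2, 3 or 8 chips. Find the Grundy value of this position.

Build the Grundy sequence with g(k) = mex{g(k−s) : s ∈ {2, 3, 8}, s ≤ k}:
k:     0  1  2  3  4  5  6  7  8  9 10 11 12 13 14
g(k):  0  0  1  1  2  0  0  1  1  2  0  0  1  1  2
So g(14) = 2.

2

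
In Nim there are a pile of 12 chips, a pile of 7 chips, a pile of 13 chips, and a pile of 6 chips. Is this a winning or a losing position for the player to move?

Nim-sum: 12 ^ 7 ^ 13 ^ 6 = 0.
The nim-sum is 0, so this is a P-position: the player to move is in a losing position under optimal play.

Losing position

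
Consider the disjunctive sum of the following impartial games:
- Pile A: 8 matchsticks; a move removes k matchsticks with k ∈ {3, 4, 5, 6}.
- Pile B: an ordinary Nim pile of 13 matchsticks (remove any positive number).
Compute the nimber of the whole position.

For pile A, compute g(0), g(1), … with moves {3, 4, 5, 6}:
g(0) = mex{} = 0
g(1) = mex{} = 0
g(2) = mex{} = 0
g(3) = mex{0} = 1
g(4) = mex{0} = 1
g(5) = mex{0} = 1
g(6) = mex{0,1} = 2
g(7) = mex{0,1} = 2
g(8) = mex{0,1} = 2
So g(8) = 2.
Pile B is a plain Nim pile of size 13, so its Grundy value is 13.
The value of a disjunctive sum is the nim-sum of the parts.
Combined value = 2 XOR 13 = 15.

15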